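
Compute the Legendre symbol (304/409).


p = 409 is prime, so compute (304/409) with the reciprocity algorithm (Jacobi-symbol steps: pull out 2s via (2/n), flip via reciprocity, reduce):
  pull out 2: (2/409) = +1  (since 409 mod 8 = 1)
  pull out 2: (2/409) = +1  (since 409 mod 8 = 1)
  pull out 2: (2/409) = +1  (since 409 mod 8 = 1)
  pull out 2: (2/409) = +1  (since 409 mod 8 = 1)
  reciprocity: (19/409) -> +(409/19)
  reduce: (10/19)
  pull out 2: (2/19) = -1  (since 19 mod 8 = 3)
  reciprocity: (5/19) -> +(19/5)
  reduce: (4/5)
  pull out 2: (2/5) = -1  (since 5 mod 8 = 5)
  pull out 2: (2/5) = -1  (since 5 mod 8 = 5)
  (1/5) = 1
Product of signs = -1
(304/409) = -1

-1


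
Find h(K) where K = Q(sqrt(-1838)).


K = Q(sqrt(-1838)). d mod 4 = 2, so D = disc(K) = 4d = -7352
h(K) equals the number of primitive reduced positive-definite forms (a, b, c) = a*x^2 + b*x*y + c*y^2 with b^2 - 4ac = D,
where reduced means |b| <= a <= c, with b >= 0 whenever |b| = a or a = c, and primitive means gcd(a, b, c) = 1.
Reduced forces 3a^2 <= |D| = 7352, so 1 <= a <= 49; b must have the parity of D, and c = (b^2 - D)/(4a) must be an integer >= a.
Enumerate a = 1..49, b in [-a, a]:
  a=1: (1, 0, 1838)  [1]
  a=2: (2, 0, 919)  [1]
  a=3: (3, -2, 613), (3, 2, 613)  [2]
  a=4..5: none
  a=6: (6, -4, 307), (6, 4, 307)  [2]
  a=7..8: none
  a=9: (9, -8, 206), (9, 8, 206)  [2]
  a=10..16: none
  a=17: (17, -14, 111), (17, 14, 111)  [2]
  a=18: (18, -8, 103), (18, 8, 103)  [2]
  a=19: (19, -18, 101), (19, 18, 101)  [2]
  a=20..22: none
  a=23: (23, -10, 81), (23, 10, 81)  [2]
  a=24..26: none
  a=27: (27, -10, 69), (27, 10, 69)  [2]
  a=28..33: none
  a=34: (34, -20, 57), (34, 20, 57)  [2]
  a=35..36: none
  a=37: (37, -14, 51), (37, 14, 51)  [2]
  a=38: (38, -20, 51), (38, 20, 51)  [2]
  a=39..42: none
  a=43: (43, -42, 53), (43, 42, 53)  [2]
  a=44..45: none
  a=46: (46, -36, 47), (46, 36, 47)  [2]
  a=47..49: none
Total reduced forms: 1 + 1 + 2 + 2 + 2 + 2 + 2 + 2 + 2 + 2 + 2 + 2 + 2 + 2 + 2 = 28
h = 28

28


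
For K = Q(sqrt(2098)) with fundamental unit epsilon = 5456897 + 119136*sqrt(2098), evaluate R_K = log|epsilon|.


epsilon = 5456897 + 119136*sqrt(2098)
= 1.0914e+07
R = ln(1.0914e+07)
= 16.2055

16.2055


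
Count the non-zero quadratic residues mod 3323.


For prime p, the number of non-zero quadratic residues is (p-1)/2.
= (3323-1)/2
= 1661

1661


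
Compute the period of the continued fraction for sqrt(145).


Run the CF algorithm for sqrt(145).
a_0 = floor(sqrt(145)) = 12; set m_0=0, q_0=1.
Recurrence: m' = q*a - m,  q' = (d - m'^2)/q,  a' = floor((a_0 + m')/q').
  step 1: m=12, q=1, a=24
a_1 = 2*a_0 = 24, so the period closes here.
sqrt(145) = [12; 24]
Period length = 1

1


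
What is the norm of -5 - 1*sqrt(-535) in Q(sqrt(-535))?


N(a + b*sqrt(d)) = a^2 - d*b^2
= (-5)^2 - (-535)*(-1)^2
= 25 + 535
= 560

560


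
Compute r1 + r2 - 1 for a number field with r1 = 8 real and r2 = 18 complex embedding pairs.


By Dirichlet's unit theorem:
rank = r1 + r2 - 1
= 8 + 18 - 1
= 25

25


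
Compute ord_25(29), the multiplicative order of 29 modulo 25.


We want ord_25(29), the smallest k >= 1 with 29^k = 1 mod 25.
n = 25 = 5^2, phi(25) = 20; the order divides phi(n).
Divisors of 20: 1, 2, 4, 5, 10, 20
Repeated squaring mod 25: 29^1 = 4, 29^2 = 16, 29^4 = 6, 29^8 = 11, 29^16 = 21
Test divisors in increasing order:
  k=1: 29^1 = 4 mod 25
  k=2: 29^2 = 16 mod 25
  k=4: 29^4 = 6 mod 25
  k=5: 29^5 = 6 * 4 = 24 mod 25
  k=10: 29^10 = 11 * 16 = 1 mod 25  <- first divisor giving 1
Order = 10

10


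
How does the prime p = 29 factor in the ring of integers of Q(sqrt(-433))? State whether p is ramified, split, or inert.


K = Q(sqrt(-433)). Since d mod 4 = 3, disc(K) = -1732.
Check p | disc: -1732 mod 29 = 8.
p does not divide disc. Compute Legendre symbol (d/p):
2^((29-1)/2) mod 29 = -1
(d/p) = -1, so p is inert: (p) stays prime with e=1, f=2, g=1.
Therefore p is inert.

inert


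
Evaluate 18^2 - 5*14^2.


x^2 - d*y^2
= 18^2 - 5*14^2
= 324 - 980
= -656

-656


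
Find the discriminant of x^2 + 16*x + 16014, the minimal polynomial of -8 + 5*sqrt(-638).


The element -8 + 5*sqrt(-638) has minimal polynomial:
x^2 + 16*x + 16014
Discriminant = (16)^2 - 4*(16014)
= 256 - 64056
= -63800

-63800


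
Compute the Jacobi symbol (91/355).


Compute (91/355) via quadratic reciprocity:
  reciprocity: (91/355) -> -(355/91)
  reduce: (82/91)
  pull out 2: (2/91) = -1  (since 91 mod 8 = 3)
  reciprocity: (41/91) -> +(91/41)
  reduce: (9/41)
  reciprocity: (9/41) -> +(41/9)
  reduce: (5/9)
  reciprocity: (5/9) -> +(9/5)
  reduce: (4/5)
  pull out 2: (2/5) = -1  (since 5 mod 8 = 5)
  pull out 2: (2/5) = -1  (since 5 mod 8 = 5)
  (1/5) = 1
Product of signs = 1

1


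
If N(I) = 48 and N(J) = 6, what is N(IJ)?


N(IJ) = N(I) * N(J)
= 48 * 6
= 288

288


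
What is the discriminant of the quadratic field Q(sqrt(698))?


For K = Q(sqrt(d)) with d squarefree: disc(K) = d if d = 1 mod 4, and disc(K) = 4d if d = 2 or 3 mod 4.
Here d = 698, and d mod 4 = 2.
d = 2 mod 4, not 1 (O_K = Z[sqrt(d)]), so disc(K) = 4d = 4 * (698) = 2792

2792


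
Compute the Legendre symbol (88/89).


p = 89 is prime, so compute (88/89) with the reciprocity algorithm (Jacobi-symbol steps: pull out 2s via (2/n), flip via reciprocity, reduce):
  pull out 2: (2/89) = +1  (since 89 mod 8 = 1)
  pull out 2: (2/89) = +1  (since 89 mod 8 = 1)
  pull out 2: (2/89) = +1  (since 89 mod 8 = 1)
  reciprocity: (11/89) -> +(89/11)
  reduce: (1/11)
  (1/11) = 1
Product of signs = 1
(88/89) = 1

1


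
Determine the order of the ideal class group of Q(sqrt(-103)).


K = Q(sqrt(-103)). d mod 4 = 1, so D = disc(K) = d = -103
h(K) equals the number of primitive reduced positive-definite forms (a, b, c) = a*x^2 + b*x*y + c*y^2 with b^2 - 4ac = D,
where reduced means |b| <= a <= c, with b >= 0 whenever |b| = a or a = c, and primitive means gcd(a, b, c) = 1.
Reduced forces 3a^2 <= |D| = 103, so 1 <= a <= 5; b must have the parity of D, and c = (b^2 - D)/(4a) must be an integer >= a.
Enumerate a = 1..5, b in [-a, a]:
  a=1: (1, 1, 26)  [1]
  a=2: (2, -1, 13), (2, 1, 13)  [2]
  a=3: none
  a=4: (4, -3, 7), (4, 3, 7)  [2]
  a=5: none
Total reduced forms: 1 + 2 + 2 = 5
h = 5

5


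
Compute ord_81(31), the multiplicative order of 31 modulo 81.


We want ord_81(31), the smallest k >= 1 with 31^k = 1 mod 81.
n = 81 = 3^4, phi(81) = 54; the order divides phi(n).
Divisors of 54: 1, 2, 3, 6, 9, 18, 27, 54
Repeated squaring mod 81: 31^1 = 31, 31^2 = 70, 31^4 = 40, 31^8 = 61, 31^16 = 76, 31^32 = 25
Test divisors in increasing order:
  k=1: 31^1 = 31 mod 81
  k=2: 31^2 = 70 mod 81
  k=3: 31^3 = 70 * 31 = 64 mod 81
  k=6: 31^6 = 40 * 70 = 46 mod 81
  k=9: 31^9 = 61 * 31 = 28 mod 81
  k=18: 31^18 = 76 * 70 = 55 mod 81
  k=27: 31^27 = 76 * 61 * 70 * 31 = 1 mod 81  <- first divisor giving 1
Order = 27

27


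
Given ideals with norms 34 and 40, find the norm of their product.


N(IJ) = N(I) * N(J)
= 34 * 40
= 1360

1360


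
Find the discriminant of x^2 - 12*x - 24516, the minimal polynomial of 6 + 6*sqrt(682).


The element 6 + 6*sqrt(682) has minimal polynomial:
x^2 - 12*x - 24516
Discriminant = (-12)^2 - 4*(-24516)
= 144 + 98064
= 98208

98208


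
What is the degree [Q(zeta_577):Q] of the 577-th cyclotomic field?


The degree equals Euler's totient phi(577).
577 = 577
phi(577) = 576

576


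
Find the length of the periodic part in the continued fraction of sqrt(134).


Run the CF algorithm for sqrt(134).
a_0 = floor(sqrt(134)) = 11; set m_0=0, q_0=1.
Recurrence: m' = q*a - m,  q' = (d - m'^2)/q,  a' = floor((a_0 + m')/q').
  step 1: m=11, q=13, a=1
  step 2: m=2, q=10, a=1
  step 3: m=8, q=7, a=2
  step 4: m=6, q=14, a=1
  step 5: m=8, q=5, a=3
  step 6: m=7, q=17, a=1
  step 7: m=10, q=2, a=10
  step 8: m=10, q=17, a=1
  step 9: m=7, q=5, a=3
  step 10: m=8, q=14, a=1
  step 11: m=6, q=7, a=2
  step 12: m=8, q=10, a=1
  step 13: m=2, q=13, a=1
  step 14: m=11, q=1, a=22
a_14 = 2*a_0 = 22, so the period closes here.
sqrt(134) = [11; 1, 1, 2, 1, 3, 1, 10, 1, 3, 1, 2, 1, 1, 22]
Period length = 14

14


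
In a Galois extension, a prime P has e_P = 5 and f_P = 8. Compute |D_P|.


|D_P| = e * f
= 5 * 8
= 40

40


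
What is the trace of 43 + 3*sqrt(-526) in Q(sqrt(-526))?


Tr(a + b*sqrt(d)) = (a + b*sqrt(d)) + (a - b*sqrt(d)) = 2a
= 2 * (43)
= 86

86


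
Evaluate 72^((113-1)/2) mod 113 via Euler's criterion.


p = 113 is prime and the exponent is (p-1)/2 = 56, so by Euler's criterion 72^56 = (72/113) = +1 or -1 mod 113.
Compute by square-and-multiply:
  56 = 32 + 16 + 8 (binary 111000)
  Repeated squaring mod 113: 72^1 = 72, 72^2 = 99, 72^4 = 83, 72^8 = 109, 72^16 = 16, 72^32 = 30
  72^56 = 72^32 * 72^16 * 72^8 = 30 * 16 * 109 mod 113
    30 * 16 = 480 = 28 mod 113
    28 * 109 = 3052 = 1 mod 113
  72^56 = 1 mod 113
Result 1: 72 is a quadratic residue mod 113.
72^56 mod 113 = 1

1


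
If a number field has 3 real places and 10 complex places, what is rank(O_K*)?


By Dirichlet's unit theorem:
rank = r1 + r2 - 1
= 3 + 10 - 1
= 12

12


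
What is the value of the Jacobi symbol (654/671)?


Compute (654/671) via quadratic reciprocity:
  pull out 2: (2/671) = +1  (since 671 mod 8 = 7)
  reciprocity: (327/671) -> -(671/327)
  reduce: (17/327)
  reciprocity: (17/327) -> +(327/17)
  reduce: (4/17)
  pull out 2: (2/17) = +1  (since 17 mod 8 = 1)
  pull out 2: (2/17) = +1  (since 17 mod 8 = 1)
  (1/17) = 1
Product of signs = -1

-1


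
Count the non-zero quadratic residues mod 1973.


For prime p, the number of non-zero quadratic residues is (p-1)/2.
= (1973-1)/2
= 986

986


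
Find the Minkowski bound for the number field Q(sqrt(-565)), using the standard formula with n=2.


d = -565, d mod 4 = 3, so disc(K) = 4d = -2260; |disc(K)| = 2260
Imaginary quadratic field, so n = 2, s = r2 = 1, r1 = 0
M = (n!/n^n) * (4/pi)^s * sqrt(|disc(K)|) = (2!/2^2) * (4/pi)^1 * sqrt(2260)
= 0.5 * 1.273240 * 47.539457
= 30.2646

30.2646


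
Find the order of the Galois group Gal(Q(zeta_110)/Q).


|Gal(Q(zeta_110)/Q)| = phi(110)
= 40

40


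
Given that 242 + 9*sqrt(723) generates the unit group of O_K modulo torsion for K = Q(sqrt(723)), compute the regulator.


epsilon = 242 + 9*sqrt(723)
= 483.9979
R = ln(483.9979)
= 6.1821

6.1821


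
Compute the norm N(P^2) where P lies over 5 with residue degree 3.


N(P^a) = p^(a*f)
= 5^(2*3)
= 5^6
= 15625

15625


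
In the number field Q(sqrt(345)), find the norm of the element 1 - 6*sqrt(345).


N(a + b*sqrt(d)) = a^2 - d*b^2
= (1)^2 - (345)*(-6)^2
= 1 - 12420
= -12419

-12419


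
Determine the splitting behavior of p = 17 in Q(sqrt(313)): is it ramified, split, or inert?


K = Q(sqrt(313)). Since d mod 4 = 1, disc(K) = 313.
Check p | disc: 313 mod 17 = 7.
p does not divide disc. Compute Legendre symbol (d/p):
7^((17-1)/2) mod 17 = -1
(d/p) = -1, so p is inert: (p) stays prime with e=1, f=2, g=1.
Therefore p is inert.

inert


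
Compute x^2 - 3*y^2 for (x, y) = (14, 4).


x^2 - d*y^2
= 14^2 - 3*4^2
= 196 - 48
= 148

148


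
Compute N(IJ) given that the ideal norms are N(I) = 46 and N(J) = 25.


N(IJ) = N(I) * N(J)
= 46 * 25
= 1150

1150


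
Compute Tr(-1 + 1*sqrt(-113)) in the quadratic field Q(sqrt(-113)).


Tr(a + b*sqrt(d)) = (a + b*sqrt(d)) + (a - b*sqrt(d)) = 2a
= 2 * (-1)
= -2

-2


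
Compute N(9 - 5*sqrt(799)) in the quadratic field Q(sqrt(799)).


N(a + b*sqrt(d)) = a^2 - d*b^2
= (9)^2 - (799)*(-5)^2
= 81 - 19975
= -19894

-19894


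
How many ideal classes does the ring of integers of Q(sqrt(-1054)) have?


K = Q(sqrt(-1054)). d mod 4 = 2, so D = disc(K) = 4d = -4216
h(K) equals the number of primitive reduced positive-definite forms (a, b, c) = a*x^2 + b*x*y + c*y^2 with b^2 - 4ac = D,
where reduced means |b| <= a <= c, with b >= 0 whenever |b| = a or a = c, and primitive means gcd(a, b, c) = 1.
Reduced forces 3a^2 <= |D| = 4216, so 1 <= a <= 37; b must have the parity of D, and c = (b^2 - D)/(4a) must be an integer >= a.
Enumerate a = 1..37, b in [-a, a]:
  a=1: (1, 0, 1054)  [1]
  a=2: (2, 0, 527)  [1]
  a=3..4: none
  a=5: (5, -2, 211), (5, 2, 211)  [2]
  a=6..9: none
  a=10: (10, -8, 107), (10, 8, 107)  [2]
  a=11..12: none
  a=13: (13, -10, 83), (13, 10, 83)  [2]
  a=14..16: none
  a=17: (17, 0, 62)  [1]
  a=18..22: none
  a=23: (23, -4, 46), (23, 4, 46)  [2]
  a=24: none
  a=25: (25, -22, 47), (25, 22, 47)  [2]
  a=26: (26, -16, 43), (26, 16, 43)  [2]
  a=27..30: none
  a=31: (31, 0, 34)  [1]
  a=32..37: none
Total reduced forms: 1 + 1 + 2 + 2 + 2 + 1 + 2 + 2 + 2 + 1 = 16
h = 16

16


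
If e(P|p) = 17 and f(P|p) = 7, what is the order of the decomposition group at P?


|D_P| = e * f
= 17 * 7
= 119

119


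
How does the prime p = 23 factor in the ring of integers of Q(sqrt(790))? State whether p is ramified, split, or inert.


K = Q(sqrt(790)). Since d mod 4 = 2, disc(K) = 3160.
Check p | disc: 3160 mod 23 = 9.
p does not divide disc. Compute Legendre symbol (d/p):
8^((23-1)/2) mod 23 = 1
(d/p) = 1, so p splits: (p) = P*P' with e=1, f=1, g=2.
Therefore p is split.

split


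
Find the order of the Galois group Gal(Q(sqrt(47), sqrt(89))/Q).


The 2 square roots of distinct primes are multiplicatively independent over Q,
so [K:Q] = 2^2 and Gal(K/Q) is isomorphic to (Z/2Z)^2.
|Gal| = 2^2 = 4

4


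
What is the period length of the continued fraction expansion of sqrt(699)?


Run the CF algorithm for sqrt(699).
a_0 = floor(sqrt(699)) = 26; set m_0=0, q_0=1.
Recurrence: m' = q*a - m,  q' = (d - m'^2)/q,  a' = floor((a_0 + m')/q').
  step 1: m=26, q=23, a=2
  step 2: m=20, q=13, a=3
  step 3: m=19, q=26, a=1
  step 4: m=7, q=25, a=1
  step 5: m=18, q=15, a=2
  step 6: m=12, q=37, a=1
  step 7: m=25, q=2, a=25
  step 8: m=25, q=37, a=1
  step 9: m=12, q=15, a=2
  step 10: m=18, q=25, a=1
  step 11: m=7, q=26, a=1
  step 12: m=19, q=13, a=3
  step 13: m=20, q=23, a=2
  step 14: m=26, q=1, a=52
a_14 = 2*a_0 = 52, so the period closes here.
sqrt(699) = [26; 2, 3, 1, 1, 2, 1, 25, 1, 2, 1, 1, 3, 2, 52]
Period length = 14

14


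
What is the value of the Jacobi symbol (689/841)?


Compute (689/841) via quadratic reciprocity:
  reciprocity: (689/841) -> +(841/689)
  reduce: (152/689)
  pull out 2: (2/689) = +1  (since 689 mod 8 = 1)
  pull out 2: (2/689) = +1  (since 689 mod 8 = 1)
  pull out 2: (2/689) = +1  (since 689 mod 8 = 1)
  reciprocity: (19/689) -> +(689/19)
  reduce: (5/19)
  reciprocity: (5/19) -> +(19/5)
  reduce: (4/5)
  pull out 2: (2/5) = -1  (since 5 mod 8 = 5)
  pull out 2: (2/5) = -1  (since 5 mod 8 = 5)
  (1/5) = 1
Product of signs = 1

1


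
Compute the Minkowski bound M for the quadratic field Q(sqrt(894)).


d = 894, d mod 4 = 2, so disc(K) = 4d = 3576; |disc(K)| = 3576
Real quadratic field, so n = 2, s = r2 = 0, r1 = 2
M = (n!/n^n) * (4/pi)^s * sqrt(|disc(K)|) = (2!/2^2) * (4/pi)^0 * sqrt(3576)
= 0.5 * 1.000000 * 59.799666
= 29.8998

29.8998


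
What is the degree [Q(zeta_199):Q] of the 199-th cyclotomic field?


The degree equals Euler's totient phi(199).
199 = 199
phi(199) = 198

198


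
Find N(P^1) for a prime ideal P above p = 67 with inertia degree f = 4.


N(P^a) = p^(a*f)
= 67^(1*4)
= 67^4
= 20151121

20151121


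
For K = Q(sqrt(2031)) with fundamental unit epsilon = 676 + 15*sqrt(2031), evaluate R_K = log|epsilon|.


epsilon = 676 + 15*sqrt(2031)
= 1351.9993
R = ln(1351.9993)
= 7.2093

7.2093


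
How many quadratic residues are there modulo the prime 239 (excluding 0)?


For prime p, the number of non-zero quadratic residues is (p-1)/2.
= (239-1)/2
= 119

119


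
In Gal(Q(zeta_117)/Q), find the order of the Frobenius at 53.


The Frobenius at p in Gal(Q(zeta_n)/Q) = (Z/nZ)* is the class of p, so its order is ord_117(53), the smallest k >= 1 with 53^k = 1 mod 117.
n = 117 = 3^2 * 13, phi(117) = 72; the order divides phi(n).
Divisors of 72: 1, 2, 3, 4, 6, 8, 9, 12, 18, 24, 36, 72
Repeated squaring mod 117: 53^1 = 53, 53^2 = 1, 53^4 = 1, 53^8 = 1, 53^16 = 1, 53^32 = 1, 53^64 = 1
Test divisors in increasing order:
  k=1: 53^1 = 53 mod 117
  k=2: 53^2 = 1 mod 117  <- first divisor giving 1
Order = 2

2


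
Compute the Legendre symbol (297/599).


p = 599 is prime, so compute (297/599) with the reciprocity algorithm (Jacobi-symbol steps: pull out 2s via (2/n), flip via reciprocity, reduce):
  reciprocity: (297/599) -> +(599/297)
  reduce: (5/297)
  reciprocity: (5/297) -> +(297/5)
  reduce: (2/5)
  pull out 2: (2/5) = -1  (since 5 mod 8 = 5)
  (1/5) = 1
Product of signs = -1
(297/599) = -1

-1


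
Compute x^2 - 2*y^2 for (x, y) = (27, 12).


x^2 - d*y^2
= 27^2 - 2*12^2
= 729 - 288
= 441

441


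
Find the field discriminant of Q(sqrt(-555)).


For K = Q(sqrt(d)) with d squarefree: disc(K) = d if d = 1 mod 4, and disc(K) = 4d if d = 2 or 3 mod 4.
Here d = -555, and d mod 4 = 1.
d = 1 mod 4 (O_K = Z[(1+sqrt(d))/2]), so disc(K) = d = -555

-555


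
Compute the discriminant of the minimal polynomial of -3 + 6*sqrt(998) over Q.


The element -3 + 6*sqrt(998) has minimal polynomial:
x^2 + 6*x - 35919
Discriminant = (6)^2 - 4*(-35919)
= 36 + 143676
= 143712

143712


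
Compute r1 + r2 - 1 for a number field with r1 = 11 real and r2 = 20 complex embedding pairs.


By Dirichlet's unit theorem:
rank = r1 + r2 - 1
= 11 + 20 - 1
= 30

30


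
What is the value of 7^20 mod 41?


p = 41 is prime and the exponent is (p-1)/2 = 20, so by Euler's criterion 7^20 = (7/41) = +1 or -1 mod 41.
Compute by square-and-multiply:
  20 = 16 + 4 (binary 10100)
  Repeated squaring mod 41: 7^1 = 7, 7^2 = 8, 7^4 = 23, 7^8 = 37, 7^16 = 16
  7^20 = 7^16 * 7^4 = 16 * 23 mod 41
    16 * 23 = 368 = 40 mod 41
  7^20 = 40 mod 41
Result 40 = p - 1 = -1 mod 41: 7 is a quadratic non-residue mod 41. As a residue in [0, p-1] the value is 40.
7^20 mod 41 = 40

40


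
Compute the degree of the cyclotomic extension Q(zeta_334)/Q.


The degree equals Euler's totient phi(334).
334 = 2 * 167
phi(334) = 166

166


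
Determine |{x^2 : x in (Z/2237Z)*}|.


For prime p, the number of non-zero quadratic residues is (p-1)/2.
= (2237-1)/2
= 1118

1118


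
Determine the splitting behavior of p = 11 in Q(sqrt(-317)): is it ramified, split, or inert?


K = Q(sqrt(-317)). Since d mod 4 = 3, disc(K) = -1268.
Check p | disc: -1268 mod 11 = 8.
p does not divide disc. Compute Legendre symbol (d/p):
2^((11-1)/2) mod 11 = -1
(d/p) = -1, so p is inert: (p) stays prime with e=1, f=2, g=1.
Therefore p is inert.

inert


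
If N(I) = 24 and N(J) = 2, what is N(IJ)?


N(IJ) = N(I) * N(J)
= 24 * 2
= 48

48


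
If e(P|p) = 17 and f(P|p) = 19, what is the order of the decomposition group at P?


|D_P| = e * f
= 17 * 19
= 323

323


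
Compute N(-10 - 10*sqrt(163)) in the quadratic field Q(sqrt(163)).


N(a + b*sqrt(d)) = a^2 - d*b^2
= (-10)^2 - (163)*(-10)^2
= 100 - 16300
= -16200

-16200


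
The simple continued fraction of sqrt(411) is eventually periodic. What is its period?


Run the CF algorithm for sqrt(411).
a_0 = floor(sqrt(411)) = 20; set m_0=0, q_0=1.
Recurrence: m' = q*a - m,  q' = (d - m'^2)/q,  a' = floor((a_0 + m')/q').
  step 1: m=20, q=11, a=3
  step 2: m=13, q=22, a=1
  step 3: m=9, q=15, a=1
  step 4: m=6, q=25, a=1
  step 5: m=19, q=2, a=19
  step 6: m=19, q=25, a=1
  step 7: m=6, q=15, a=1
  step 8: m=9, q=22, a=1
  step 9: m=13, q=11, a=3
  step 10: m=20, q=1, a=40
a_10 = 2*a_0 = 40, so the period closes here.
sqrt(411) = [20; 3, 1, 1, 1, 19, 1, 1, 1, 3, 40]
Period length = 10

10


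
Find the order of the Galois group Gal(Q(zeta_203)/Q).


|Gal(Q(zeta_203)/Q)| = phi(203)
= 168

168


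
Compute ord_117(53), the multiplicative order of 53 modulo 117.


We want ord_117(53), the smallest k >= 1 with 53^k = 1 mod 117.
n = 117 = 3^2 * 13, phi(117) = 72; the order divides phi(n).
Divisors of 72: 1, 2, 3, 4, 6, 8, 9, 12, 18, 24, 36, 72
Repeated squaring mod 117: 53^1 = 53, 53^2 = 1, 53^4 = 1, 53^8 = 1, 53^16 = 1, 53^32 = 1, 53^64 = 1
Test divisors in increasing order:
  k=1: 53^1 = 53 mod 117
  k=2: 53^2 = 1 mod 117  <- first divisor giving 1
Order = 2

2


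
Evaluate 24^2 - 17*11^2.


x^2 - d*y^2
= 24^2 - 17*11^2
= 576 - 2057
= -1481

-1481


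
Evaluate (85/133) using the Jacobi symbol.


Compute (85/133) via quadratic reciprocity:
  reciprocity: (85/133) -> +(133/85)
  reduce: (48/85)
  pull out 2: (2/85) = -1  (since 85 mod 8 = 5)
  pull out 2: (2/85) = -1  (since 85 mod 8 = 5)
  pull out 2: (2/85) = -1  (since 85 mod 8 = 5)
  pull out 2: (2/85) = -1  (since 85 mod 8 = 5)
  reciprocity: (3/85) -> +(85/3)
  reduce: (1/3)
  (1/3) = 1
Product of signs = 1

1


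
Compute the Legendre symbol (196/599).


p = 599 is prime, so compute (196/599) with the reciprocity algorithm (Jacobi-symbol steps: pull out 2s via (2/n), flip via reciprocity, reduce):
  pull out 2: (2/599) = +1  (since 599 mod 8 = 7)
  pull out 2: (2/599) = +1  (since 599 mod 8 = 7)
  reciprocity: (49/599) -> +(599/49)
  reduce: (11/49)
  reciprocity: (11/49) -> +(49/11)
  reduce: (5/11)
  reciprocity: (5/11) -> +(11/5)
  reduce: (1/5)
  (1/5) = 1
Product of signs = 1
(196/599) = 1

1


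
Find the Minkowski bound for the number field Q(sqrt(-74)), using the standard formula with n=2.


d = -74, d mod 4 = 2, so disc(K) = 4d = -296; |disc(K)| = 296
Imaginary quadratic field, so n = 2, s = r2 = 1, r1 = 0
M = (n!/n^n) * (4/pi)^s * sqrt(|disc(K)|) = (2!/2^2) * (4/pi)^1 * sqrt(296)
= 0.5 * 1.273240 * 17.204651
= 10.9528

10.9528


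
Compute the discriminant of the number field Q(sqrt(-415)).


For K = Q(sqrt(d)) with d squarefree: disc(K) = d if d = 1 mod 4, and disc(K) = 4d if d = 2 or 3 mod 4.
Here d = -415, and d mod 4 = 1.
d = 1 mod 4 (O_K = Z[(1+sqrt(d))/2]), so disc(K) = d = -415

-415


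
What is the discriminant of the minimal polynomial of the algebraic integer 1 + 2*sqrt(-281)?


The element 1 + 2*sqrt(-281) has minimal polynomial:
x^2 - 2*x + 1125
Discriminant = (-2)^2 - 4*(1125)
= 4 - 4500
= -4496

-4496


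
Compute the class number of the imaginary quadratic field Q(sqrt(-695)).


K = Q(sqrt(-695)). d mod 4 = 1, so D = disc(K) = d = -695
h(K) equals the number of primitive reduced positive-definite forms (a, b, c) = a*x^2 + b*x*y + c*y^2 with b^2 - 4ac = D,
where reduced means |b| <= a <= c, with b >= 0 whenever |b| = a or a = c, and primitive means gcd(a, b, c) = 1.
Reduced forces 3a^2 <= |D| = 695, so 1 <= a <= 15; b must have the parity of D, and c = (b^2 - D)/(4a) must be an integer >= a.
Enumerate a = 1..15, b in [-a, a]:
  a=1: (1, 1, 174)  [1]
  a=2: (2, -1, 87), (2, 1, 87)  [2]
  a=3: (3, -1, 58), (3, 1, 58)  [2]
  a=4: (4, -3, 44), (4, 3, 44)  [2]
  a=5: (5, 5, 36)  [1]
  a=6: (6, -5, 30), (6, -1, 29), (6, 1, 29), (6, 5, 30)  [4]
  a=7: none
  a=8: (8, -3, 22), (8, 3, 22)  [2]
  a=9: (9, -5, 20), (9, 5, 20)  [2]
  a=10: (10, -5, 18), (10, 5, 18)  [2]
  a=11: (11, -3, 16), (11, 3, 16)  [2]
  a=12: (12, -11, 17), (12, -5, 15), (12, 5, 15), (12, 11, 17)  [4]
  a=13..15: none
Total reduced forms: 1 + 2 + 2 + 2 + 1 + 4 + 2 + 2 + 2 + 2 + 4 = 24
h = 24

24


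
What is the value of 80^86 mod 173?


p = 173 is prime and the exponent is (p-1)/2 = 86, so by Euler's criterion 80^86 = (80/173) = +1 or -1 mod 173.
Compute by square-and-multiply:
  86 = 64 + 16 + 4 + 2 (binary 1010110)
  Repeated squaring mod 173: 80^1 = 80, 80^2 = 172, 80^4 = 1, 80^8 = 1, 80^16 = 1, 80^32 = 1, 80^64 = 1
  80^86 = 80^64 * 80^16 * 80^4 * 80^2 = 1 * 1 * 1 * 172 mod 173
    1 * 1 = 1 = 1 mod 173
    1 * 1 = 1 = 1 mod 173
    1 * 172 = 172 = 172 mod 173
  80^86 = 172 mod 173
Result 172 = p - 1 = -1 mod 173: 80 is a quadratic non-residue mod 173. As a residue in [0, p-1] the value is 172.
80^86 mod 173 = 172

172


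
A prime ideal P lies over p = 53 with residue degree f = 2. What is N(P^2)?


N(P^a) = p^(a*f)
= 53^(2*2)
= 53^4
= 7890481

7890481


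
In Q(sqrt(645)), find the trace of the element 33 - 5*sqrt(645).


Tr(a + b*sqrt(d)) = (a + b*sqrt(d)) + (a - b*sqrt(d)) = 2a
= 2 * (33)
= 66

66


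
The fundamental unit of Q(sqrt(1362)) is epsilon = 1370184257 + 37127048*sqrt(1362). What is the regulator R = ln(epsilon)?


epsilon = 1370184257 + 37127048*sqrt(1362)
= 2.7404e+09
R = ln(2.7404e+09)
= 21.7314

21.7314


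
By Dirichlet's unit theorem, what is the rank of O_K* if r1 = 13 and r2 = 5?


By Dirichlet's unit theorem:
rank = r1 + r2 - 1
= 13 + 5 - 1
= 17

17


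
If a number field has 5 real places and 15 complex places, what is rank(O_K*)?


By Dirichlet's unit theorem:
rank = r1 + r2 - 1
= 5 + 15 - 1
= 19

19


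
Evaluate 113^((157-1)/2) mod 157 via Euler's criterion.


p = 157 is prime and the exponent is (p-1)/2 = 78, so by Euler's criterion 113^78 = (113/157) = +1 or -1 mod 157.
Compute by square-and-multiply:
  78 = 64 + 8 + 4 + 2 (binary 1001110)
  Repeated squaring mod 157: 113^1 = 113, 113^2 = 52, 113^4 = 35, 113^8 = 126, 113^16 = 19, 113^32 = 47, 113^64 = 11
  113^78 = 113^64 * 113^8 * 113^4 * 113^2 = 11 * 126 * 35 * 52 mod 157
    11 * 126 = 1386 = 130 mod 157
    130 * 35 = 4550 = 154 mod 157
    154 * 52 = 8008 = 1 mod 157
  113^78 = 1 mod 157
Result 1: 113 is a quadratic residue mod 157.
113^78 mod 157 = 1

1


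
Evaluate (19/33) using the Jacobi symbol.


Compute (19/33) via quadratic reciprocity:
  reciprocity: (19/33) -> +(33/19)
  reduce: (14/19)
  pull out 2: (2/19) = -1  (since 19 mod 8 = 3)
  reciprocity: (7/19) -> -(19/7)
  reduce: (5/7)
  reciprocity: (5/7) -> +(7/5)
  reduce: (2/5)
  pull out 2: (2/5) = -1  (since 5 mod 8 = 5)
  (1/5) = 1
Product of signs = -1

-1


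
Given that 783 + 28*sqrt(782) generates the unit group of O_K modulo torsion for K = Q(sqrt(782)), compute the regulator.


epsilon = 783 + 28*sqrt(782)
= 1565.9994
R = ln(1565.9994)
= 7.3563

7.3563


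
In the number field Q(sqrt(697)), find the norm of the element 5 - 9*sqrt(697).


N(a + b*sqrt(d)) = a^2 - d*b^2
= (5)^2 - (697)*(-9)^2
= 25 - 56457
= -56432

-56432


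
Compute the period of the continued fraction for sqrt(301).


Run the CF algorithm for sqrt(301).
a_0 = floor(sqrt(301)) = 17; set m_0=0, q_0=1.
Recurrence: m' = q*a - m,  q' = (d - m'^2)/q,  a' = floor((a_0 + m')/q').
  step 1: m=17, q=12, a=2
  step 2: m=7, q=21, a=1
  step 3: m=14, q=5, a=6
  step 4: m=16, q=9, a=3
  step 5: m=11, q=20, a=1
  step 6: m=9, q=11, a=2
  step 7: m=13, q=12, a=2
  step 8: m=11, q=15, a=1
  step 9: m=4, q=19, a=1
  step 10: m=15, q=4, a=8
  step 11: m=17, q=3, a=11
  step 12: m=16, q=15, a=2
  step 13: m=14, q=7, a=4
  step 14: m=14, q=15, a=2
  step 15: m=16, q=3, a=11
  step 16: m=17, q=4, a=8
  step 17: m=15, q=19, a=1
  step 18: m=4, q=15, a=1
  step 19: m=11, q=12, a=2
  step 20: m=13, q=11, a=2
  step 21: m=9, q=20, a=1
  step 22: m=11, q=9, a=3
  step 23: m=16, q=5, a=6
  step 24: m=14, q=21, a=1
  step 25: m=7, q=12, a=2
  step 26: m=17, q=1, a=34
a_26 = 2*a_0 = 34, so the period closes here.
sqrt(301) = [17; 2, 1, 6, 3, 1, 2, 2, 1, 1, 8, 11, 2, 4, 2, 11, 8, 1, 1, 2, 2, 1, 3, 6, 1, 2, 34]
Period length = 26

26


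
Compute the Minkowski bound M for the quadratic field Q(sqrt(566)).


d = 566, d mod 4 = 2, so disc(K) = 4d = 2264; |disc(K)| = 2264
Real quadratic field, so n = 2, s = r2 = 0, r1 = 2
M = (n!/n^n) * (4/pi)^s * sqrt(|disc(K)|) = (2!/2^2) * (4/pi)^0 * sqrt(2264)
= 0.5 * 1.000000 * 47.581509
= 23.7908

23.7908


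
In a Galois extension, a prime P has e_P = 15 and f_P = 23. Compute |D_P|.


|D_P| = e * f
= 15 * 23
= 345

345


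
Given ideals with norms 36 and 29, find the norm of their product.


N(IJ) = N(I) * N(J)
= 36 * 29
= 1044

1044


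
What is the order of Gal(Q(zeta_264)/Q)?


|Gal(Q(zeta_264)/Q)| = phi(264)
= 80

80


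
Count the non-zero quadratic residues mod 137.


For prime p, the number of non-zero quadratic residues is (p-1)/2.
= (137-1)/2
= 68

68


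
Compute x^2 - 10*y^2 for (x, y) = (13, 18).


x^2 - d*y^2
= 13^2 - 10*18^2
= 169 - 3240
= -3071

-3071


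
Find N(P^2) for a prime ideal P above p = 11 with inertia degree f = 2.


N(P^a) = p^(a*f)
= 11^(2*2)
= 11^4
= 14641

14641


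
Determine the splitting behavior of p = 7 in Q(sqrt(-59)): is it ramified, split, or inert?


K = Q(sqrt(-59)). Since d mod 4 = 1, disc(K) = -59.
Check p | disc: -59 mod 7 = 4.
p does not divide disc. Compute Legendre symbol (d/p):
4^((7-1)/2) mod 7 = 1
(d/p) = 1, so p splits: (p) = P*P' with e=1, f=1, g=2.
Therefore p is split.

split


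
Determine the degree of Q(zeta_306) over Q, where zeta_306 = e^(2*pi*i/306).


The degree equals Euler's totient phi(306).
306 = 2 * 3^2 * 17
phi(306) = 96

96


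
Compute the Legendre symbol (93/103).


p = 103 is prime, so compute (93/103) with the reciprocity algorithm (Jacobi-symbol steps: pull out 2s via (2/n), flip via reciprocity, reduce):
  reciprocity: (93/103) -> +(103/93)
  reduce: (10/93)
  pull out 2: (2/93) = -1  (since 93 mod 8 = 5)
  reciprocity: (5/93) -> +(93/5)
  reduce: (3/5)
  reciprocity: (3/5) -> +(5/3)
  reduce: (2/3)
  pull out 2: (2/3) = -1  (since 3 mod 8 = 3)
  (1/3) = 1
Product of signs = 1
(93/103) = 1

1


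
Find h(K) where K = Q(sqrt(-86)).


K = Q(sqrt(-86)). d mod 4 = 2, so D = disc(K) = 4d = -344
h(K) equals the number of primitive reduced positive-definite forms (a, b, c) = a*x^2 + b*x*y + c*y^2 with b^2 - 4ac = D,
where reduced means |b| <= a <= c, with b >= 0 whenever |b| = a or a = c, and primitive means gcd(a, b, c) = 1.
Reduced forces 3a^2 <= |D| = 344, so 1 <= a <= 10; b must have the parity of D, and c = (b^2 - D)/(4a) must be an integer >= a.
Enumerate a = 1..10, b in [-a, a]:
  a=1: (1, 0, 86)  [1]
  a=2: (2, 0, 43)  [1]
  a=3: (3, -2, 29), (3, 2, 29)  [2]
  a=4: none
  a=5: (5, -4, 18), (5, 4, 18)  [2]
  a=6: (6, -4, 15), (6, 4, 15)  [2]
  a=7..8: none
  a=9: (9, -4, 10), (9, 4, 10)  [2]
  a=10: none
Total reduced forms: 1 + 1 + 2 + 2 + 2 + 2 = 10
h = 10

10


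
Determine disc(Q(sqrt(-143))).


For K = Q(sqrt(d)) with d squarefree: disc(K) = d if d = 1 mod 4, and disc(K) = 4d if d = 2 or 3 mod 4.
Here d = -143, and d mod 4 = 1.
d = 1 mod 4 (O_K = Z[(1+sqrt(d))/2]), so disc(K) = d = -143

-143


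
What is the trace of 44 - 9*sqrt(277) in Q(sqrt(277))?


Tr(a + b*sqrt(d)) = (a + b*sqrt(d)) + (a - b*sqrt(d)) = 2a
= 2 * (44)
= 88

88


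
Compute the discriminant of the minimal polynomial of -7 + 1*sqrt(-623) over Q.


The element -7 + 1*sqrt(-623) has minimal polynomial:
x^2 + 14*x + 672
Discriminant = (14)^2 - 4*(672)
= 196 - 2688
= -2492

-2492


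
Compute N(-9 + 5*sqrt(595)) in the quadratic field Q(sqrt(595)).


N(a + b*sqrt(d)) = a^2 - d*b^2
= (-9)^2 - (595)*(5)^2
= 81 - 14875
= -14794

-14794


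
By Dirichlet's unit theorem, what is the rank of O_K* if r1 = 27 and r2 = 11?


By Dirichlet's unit theorem:
rank = r1 + r2 - 1
= 27 + 11 - 1
= 37

37


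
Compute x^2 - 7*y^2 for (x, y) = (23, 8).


x^2 - d*y^2
= 23^2 - 7*8^2
= 529 - 448
= 81

81


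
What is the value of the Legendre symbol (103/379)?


p = 379 is prime, so compute (103/379) with the reciprocity algorithm (Jacobi-symbol steps: pull out 2s via (2/n), flip via reciprocity, reduce):
  reciprocity: (103/379) -> -(379/103)
  reduce: (70/103)
  pull out 2: (2/103) = +1  (since 103 mod 8 = 7)
  reciprocity: (35/103) -> -(103/35)
  reduce: (33/35)
  reciprocity: (33/35) -> +(35/33)
  reduce: (2/33)
  pull out 2: (2/33) = +1  (since 33 mod 8 = 1)
  (1/33) = 1
Product of signs = 1
(103/379) = 1

1


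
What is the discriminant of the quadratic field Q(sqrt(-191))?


For K = Q(sqrt(d)) with d squarefree: disc(K) = d if d = 1 mod 4, and disc(K) = 4d if d = 2 or 3 mod 4.
Here d = -191, and d mod 4 = 1.
d = 1 mod 4 (O_K = Z[(1+sqrt(d))/2]), so disc(K) = d = -191

-191


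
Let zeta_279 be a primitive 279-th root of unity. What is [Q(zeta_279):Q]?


The degree equals Euler's totient phi(279).
279 = 3^2 * 31
phi(279) = 180

180


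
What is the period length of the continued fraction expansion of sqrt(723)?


Run the CF algorithm for sqrt(723).
a_0 = floor(sqrt(723)) = 26; set m_0=0, q_0=1.
Recurrence: m' = q*a - m,  q' = (d - m'^2)/q,  a' = floor((a_0 + m')/q').
  step 1: m=26, q=47, a=1
  step 2: m=21, q=6, a=7
  step 3: m=21, q=47, a=1
  step 4: m=26, q=1, a=52
a_4 = 2*a_0 = 52, so the period closes here.
sqrt(723) = [26; 1, 7, 1, 52]
Period length = 4

4


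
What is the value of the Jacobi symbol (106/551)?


Compute (106/551) via quadratic reciprocity:
  pull out 2: (2/551) = +1  (since 551 mod 8 = 7)
  reciprocity: (53/551) -> +(551/53)
  reduce: (21/53)
  reciprocity: (21/53) -> +(53/21)
  reduce: (11/21)
  reciprocity: (11/21) -> +(21/11)
  reduce: (10/11)
  pull out 2: (2/11) = -1  (since 11 mod 8 = 3)
  reciprocity: (5/11) -> +(11/5)
  reduce: (1/5)
  (1/5) = 1
Product of signs = -1

-1


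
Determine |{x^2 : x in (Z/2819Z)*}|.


For prime p, the number of non-zero quadratic residues is (p-1)/2.
= (2819-1)/2
= 1409

1409


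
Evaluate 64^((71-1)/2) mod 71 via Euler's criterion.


p = 71 is prime and the exponent is (p-1)/2 = 35, so by Euler's criterion 64^35 = (64/71) = +1 or -1 mod 71.
Compute by square-and-multiply:
  35 = 32 + 2 + 1 (binary 100011)
  Repeated squaring mod 71: 64^1 = 64, 64^2 = 49, 64^4 = 58, 64^8 = 27, 64^16 = 19, 64^32 = 6
  64^35 = 64^32 * 64^2 * 64^1 = 6 * 49 * 64 mod 71
    6 * 49 = 294 = 10 mod 71
    10 * 64 = 640 = 1 mod 71
  64^35 = 1 mod 71
Result 1: 64 is a quadratic residue mod 71.
64^35 mod 71 = 1

1


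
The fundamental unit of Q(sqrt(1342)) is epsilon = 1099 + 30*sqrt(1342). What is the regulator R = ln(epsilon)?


epsilon = 1099 + 30*sqrt(1342)
= 2197.9995
R = ln(2197.9995)
= 7.6953

7.6953


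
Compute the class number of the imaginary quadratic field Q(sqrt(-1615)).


K = Q(sqrt(-1615)). d mod 4 = 1, so D = disc(K) = d = -1615
h(K) equals the number of primitive reduced positive-definite forms (a, b, c) = a*x^2 + b*x*y + c*y^2 with b^2 - 4ac = D,
where reduced means |b| <= a <= c, with b >= 0 whenever |b| = a or a = c, and primitive means gcd(a, b, c) = 1.
Reduced forces 3a^2 <= |D| = 1615, so 1 <= a <= 23; b must have the parity of D, and c = (b^2 - D)/(4a) must be an integer >= a.
Enumerate a = 1..23, b in [-a, a]:
  a=1: (1, 1, 404)  [1]
  a=2: (2, -1, 202), (2, 1, 202)  [2]
  a=3: none
  a=4: (4, -1, 101), (4, 1, 101)  [2]
  a=5: (5, 5, 82)  [1]
  a=6: none
  a=7: (7, -3, 58), (7, 3, 58)  [2]
  a=8: (8, -7, 52), (8, 7, 52)  [2]
  a=9: none
  a=10: (10, -5, 41), (10, 5, 41)  [2]
  a=11..12: none
  a=13: (13, -7, 32), (13, 7, 32)  [2]
  a=14: (14, -11, 31), (14, -3, 29), (14, 3, 29), (14, 11, 31)  [4]
  a=15: none
  a=16: (16, -7, 26), (16, 7, 26)  [2]
  a=17: (17, 17, 28)  [1]
  a=18: none
  a=19: (19, 19, 26)  [1]
  a=20: (20, -15, 23), (20, 15, 23)  [2]
  a=21..23: none
Total reduced forms: 1 + 2 + 2 + 1 + 2 + 2 + 2 + 2 + 4 + 2 + 1 + 1 + 2 = 24
h = 24

24


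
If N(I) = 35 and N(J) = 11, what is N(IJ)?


N(IJ) = N(I) * N(J)
= 35 * 11
= 385

385


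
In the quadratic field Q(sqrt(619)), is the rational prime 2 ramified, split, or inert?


K = Q(sqrt(619)). Since d mod 4 = 3, disc(K) = 2476.
Check p | disc: 2476 mod 2 = 0.
p divides disc, so p ramifies: (p) = P^2 with e=2, f=1, g=1.
Therefore p is ramified.

ramified


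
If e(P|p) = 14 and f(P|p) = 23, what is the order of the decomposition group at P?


|D_P| = e * f
= 14 * 23
= 322

322


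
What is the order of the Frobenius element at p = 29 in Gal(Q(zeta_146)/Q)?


The Frobenius at p in Gal(Q(zeta_n)/Q) = (Z/nZ)* is the class of p, so its order is ord_146(29), the smallest k >= 1 with 29^k = 1 mod 146.
n = 146 = 2 * 73, phi(146) = 72; the order divides phi(n).
Divisors of 72: 1, 2, 3, 4, 6, 8, 9, 12, 18, 24, 36, 72
Repeated squaring mod 146: 29^1 = 29, 29^2 = 111, 29^4 = 57, 29^8 = 37, 29^16 = 55, 29^32 = 105, 29^64 = 75
Test divisors in increasing order:
  k=1: 29^1 = 29 mod 146
  k=2: 29^2 = 111 mod 146
  k=3: 29^3 = 111 * 29 = 7 mod 146
  k=4: 29^4 = 57 mod 146
  k=6: 29^6 = 57 * 111 = 49 mod 146
  k=8: 29^8 = 37 mod 146
  k=9: 29^9 = 37 * 29 = 51 mod 146
  k=12: 29^12 = 37 * 57 = 65 mod 146
  k=18: 29^18 = 55 * 111 = 119 mod 146
  k=24: 29^24 = 55 * 37 = 137 mod 146
  k=36: 29^36 = 105 * 57 = 145 mod 146
  k=72: 29^72 = 75 * 37 = 1 mod 146  <- first divisor giving 1
Order = 72

72


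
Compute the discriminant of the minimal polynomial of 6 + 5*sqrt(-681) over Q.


The element 6 + 5*sqrt(-681) has minimal polynomial:
x^2 - 12*x + 17061
Discriminant = (-12)^2 - 4*(17061)
= 144 - 68244
= -68100

-68100


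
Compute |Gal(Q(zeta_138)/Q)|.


|Gal(Q(zeta_138)/Q)| = phi(138)
= 44

44


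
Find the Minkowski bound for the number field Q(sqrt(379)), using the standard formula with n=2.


d = 379, d mod 4 = 3, so disc(K) = 4d = 1516; |disc(K)| = 1516
Real quadratic field, so n = 2, s = r2 = 0, r1 = 2
M = (n!/n^n) * (4/pi)^s * sqrt(|disc(K)|) = (2!/2^2) * (4/pi)^0 * sqrt(1516)
= 0.5 * 1.000000 * 38.935845
= 19.4679

19.4679


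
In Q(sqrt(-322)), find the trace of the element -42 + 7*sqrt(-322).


Tr(a + b*sqrt(d)) = (a + b*sqrt(d)) + (a - b*sqrt(d)) = 2a
= 2 * (-42)
= -84

-84


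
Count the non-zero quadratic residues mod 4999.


For prime p, the number of non-zero quadratic residues is (p-1)/2.
= (4999-1)/2
= 2499

2499


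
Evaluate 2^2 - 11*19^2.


x^2 - d*y^2
= 2^2 - 11*19^2
= 4 - 3971
= -3967

-3967


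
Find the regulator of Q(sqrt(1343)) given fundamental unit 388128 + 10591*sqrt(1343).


epsilon = 388128 + 10591*sqrt(1343)
= 776256.0000
R = ln(776256.0000)
= 13.5622

13.5622


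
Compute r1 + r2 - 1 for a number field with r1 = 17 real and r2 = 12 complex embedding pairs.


By Dirichlet's unit theorem:
rank = r1 + r2 - 1
= 17 + 12 - 1
= 28

28


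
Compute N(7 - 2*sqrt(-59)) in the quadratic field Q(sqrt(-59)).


N(a + b*sqrt(d)) = a^2 - d*b^2
= (7)^2 - (-59)*(-2)^2
= 49 + 236
= 285

285


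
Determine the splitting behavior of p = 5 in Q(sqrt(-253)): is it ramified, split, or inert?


K = Q(sqrt(-253)). Since d mod 4 = 3, disc(K) = -1012.
Check p | disc: -1012 mod 5 = 3.
p does not divide disc. Compute Legendre symbol (d/p):
2^((5-1)/2) mod 5 = -1
(d/p) = -1, so p is inert: (p) stays prime with e=1, f=2, g=1.
Therefore p is inert.

inert


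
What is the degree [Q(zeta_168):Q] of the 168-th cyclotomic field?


The degree equals Euler's totient phi(168).
168 = 2^3 * 3 * 7
phi(168) = 48

48


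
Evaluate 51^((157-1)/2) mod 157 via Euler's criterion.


p = 157 is prime and the exponent is (p-1)/2 = 78, so by Euler's criterion 51^78 = (51/157) = +1 or -1 mod 157.
Compute by square-and-multiply:
  78 = 64 + 8 + 4 + 2 (binary 1001110)
  Repeated squaring mod 157: 51^1 = 51, 51^2 = 89, 51^4 = 71, 51^8 = 17, 51^16 = 132, 51^32 = 154, 51^64 = 9
  51^78 = 51^64 * 51^8 * 51^4 * 51^2 = 9 * 17 * 71 * 89 mod 157
    9 * 17 = 153 = 153 mod 157
    153 * 71 = 10863 = 30 mod 157
    30 * 89 = 2670 = 1 mod 157
  51^78 = 1 mod 157
Result 1: 51 is a quadratic residue mod 157.
51^78 mod 157 = 1

1


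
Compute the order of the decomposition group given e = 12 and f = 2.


|D_P| = e * f
= 12 * 2
= 24

24


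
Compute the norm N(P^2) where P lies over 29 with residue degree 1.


N(P^a) = p^(a*f)
= 29^(2*1)
= 29^2
= 841

841


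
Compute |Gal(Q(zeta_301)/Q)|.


|Gal(Q(zeta_301)/Q)| = phi(301)
= 252

252


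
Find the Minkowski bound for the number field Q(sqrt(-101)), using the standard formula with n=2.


d = -101, d mod 4 = 3, so disc(K) = 4d = -404; |disc(K)| = 404
Imaginary quadratic field, so n = 2, s = r2 = 1, r1 = 0
M = (n!/n^n) * (4/pi)^s * sqrt(|disc(K)|) = (2!/2^2) * (4/pi)^1 * sqrt(404)
= 0.5 * 1.273240 * 20.099751
= 12.7959

12.7959


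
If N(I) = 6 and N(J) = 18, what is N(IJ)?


N(IJ) = N(I) * N(J)
= 6 * 18
= 108

108


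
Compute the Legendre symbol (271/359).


p = 359 is prime, so compute (271/359) with the reciprocity algorithm (Jacobi-symbol steps: pull out 2s via (2/n), flip via reciprocity, reduce):
  reciprocity: (271/359) -> -(359/271)
  reduce: (88/271)
  pull out 2: (2/271) = +1  (since 271 mod 8 = 7)
  pull out 2: (2/271) = +1  (since 271 mod 8 = 7)
  pull out 2: (2/271) = +1  (since 271 mod 8 = 7)
  reciprocity: (11/271) -> -(271/11)
  reduce: (7/11)
  reciprocity: (7/11) -> -(11/7)
  reduce: (4/7)
  pull out 2: (2/7) = +1  (since 7 mod 8 = 7)
  pull out 2: (2/7) = +1  (since 7 mod 8 = 7)
  (1/7) = 1
Product of signs = -1
(271/359) = -1

-1
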